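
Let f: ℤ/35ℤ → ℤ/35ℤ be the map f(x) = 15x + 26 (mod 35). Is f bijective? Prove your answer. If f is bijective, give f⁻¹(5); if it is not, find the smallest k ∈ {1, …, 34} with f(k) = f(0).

We have gcd(15, 35) = 5 > 1. Taking a = 0 and b = 7: f(0) = 26 and f(7) = 15·7 + 26 = 131 ≡ 26 (mod 35).
So f(0) = f(7) while 0 ≠ 7, so f is not injective, hence not bijective.
Since f is not bijective, we find the least positive k with f(k) = f(0): this means 15k ≡ 0 (mod 35), i.e. 35 ∣ 15k. Since gcd(15, 35) = 5, dividing through by 5 this holds exactly when 7 ∣ 3k, and as gcd(3, 7) = 1, exactly when 7 ∣ k.
The smallest positive such k is 7.

7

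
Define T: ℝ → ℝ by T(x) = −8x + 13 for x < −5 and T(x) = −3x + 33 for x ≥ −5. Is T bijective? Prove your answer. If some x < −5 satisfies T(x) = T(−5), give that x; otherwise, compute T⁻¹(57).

Both pieces are strictly decreasing (slopes −8 and −3), so each is injective on its own interval.
The left piece maps (−∞, −5) onto (53, ∞); the right piece maps [−5, ∞) onto (−∞, 48].
The images leave a gap (53 has no preimage), so T is not surjective, hence not bijective.
Because the two images are disjoint, no x < −5 has T(x) = T(−5), so we compute T⁻¹(57): 57 lies in (53, ∞), so solve −8x + 13 = 57: x = (57 − 13)/(−8) = −11/2.

-11/2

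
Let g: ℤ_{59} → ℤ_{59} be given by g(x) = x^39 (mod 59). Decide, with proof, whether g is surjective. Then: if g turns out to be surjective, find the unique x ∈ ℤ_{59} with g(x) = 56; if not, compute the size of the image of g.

Since 59 is prime, the nonzero elements of ℤ_{59} form a cyclic group of order 58.
As gcd(39, 58) = 1, raising to the 39th power is a bijection on this group: if x_1^39 ≡ x_2^39 then (x_1x_2^{−1})^39 = 1, and the only element of order dividing gcd(39, 58) = 1 is 1, so x_1 = x_2.
With g(0) = 0 this makes g injective on all of ℤ_{59}, hence bijective (finite equal-size domain and codomain). In particular g is surjective.
Since g is surjective, we find the preimage of 56. The inverse of x ↦ x^39 on (ℤ_{59})^× is x ↦ x^3, because 39·3 = 117 = 2·58 + 1 ≡ 1 (mod 58) and x^{58} = 1 for x ≠ 0 (Fermat). So g⁻¹(56) = 56^3 mod 59.
Repeated squaring mod 59: 56^1 ≡ 56, 56^2 ≡ 56² = 3136 ≡ 9. Since 3 = 2 + 1, 56^3 ≡ 9·56: 9·56 = 504 ≡ 32. So 56^3 ≡ 32 (mod 59).
Hence g⁻¹(56) = 32.

32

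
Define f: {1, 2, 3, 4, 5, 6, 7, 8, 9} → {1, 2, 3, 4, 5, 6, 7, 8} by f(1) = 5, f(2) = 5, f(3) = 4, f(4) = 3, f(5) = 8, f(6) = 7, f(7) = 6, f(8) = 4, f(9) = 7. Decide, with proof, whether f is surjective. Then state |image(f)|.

No element maps to 1, so f is not surjective.
The image of f is {3, 4, 5, 6, 7, 8}, which has 6 elements.

6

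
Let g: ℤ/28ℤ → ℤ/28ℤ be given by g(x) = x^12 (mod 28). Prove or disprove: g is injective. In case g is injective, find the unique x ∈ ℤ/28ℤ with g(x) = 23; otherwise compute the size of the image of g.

4

g(1) = 1^12 = 1.
g(3): Repeated squaring mod 28: 3^1 ≡ 3, 3^2 ≡ 3² = 9, 3^4 ≡ 9² = 81 ≡ 25, 3^8 ≡ 25² = 625 ≡ 9. Since 12 = 8 + 4, 3^12 ≡ 9·25: 9·25 = 225 ≡ 1. So 3^12 ≡ 1 (mod 28).
So g(1) = g(3) = 1 while 1 ≠ 3, so g is not injective.
Since g is not injective, we determine |image(g)|. Computing x^12 mod 28 for each x (by repeated squaring, reducing mod 28 at every step), the values g(0), g(1), …, g(27) are: 0, 1, 8, 1, 8, 1, 8, 21, 8, 1, 8, 1, 8, 1, 0, 1, 8, 1, 8, 1, 8, 21, 8, 1, 8, 1, 8, 1.
The distinct values are {0, 1, 8, 21}; there are 4 of them.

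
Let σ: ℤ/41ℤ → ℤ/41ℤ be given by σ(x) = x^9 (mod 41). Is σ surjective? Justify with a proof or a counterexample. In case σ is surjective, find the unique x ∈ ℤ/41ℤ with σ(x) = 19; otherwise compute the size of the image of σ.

Since 41 is prime, the nonzero elements of ℤ/41ℤ form a cyclic group of order 40.
As gcd(9, 40) = 1, raising to the 9th power is a bijection on this group: if x_1^9 ≡ x_2^9 then (x_1x_2^{−1})^9 = 1, and the only element of order dividing gcd(9, 40) = 1 is 1, so x_1 = x_2.
With σ(0) = 0 this makes σ injective on all of ℤ/41ℤ, hence bijective (finite equal-size domain and codomain). In particular σ is surjective.
Since σ is surjective, we find the preimage of 19. The inverse of x ↦ x^9 on (ℤ/41ℤ)^× is x ↦ x^9, because 9·9 = 81 = 2·40 + 1 ≡ 1 (mod 40) and x^{40} = 1 for x ≠ 0 (Fermat). So σ⁻¹(19) = 19^9 mod 41.
Repeated squaring mod 41: 19^1 ≡ 19, 19^2 ≡ 19² = 361 ≡ 33, 19^4 ≡ 33² = 1089 ≡ 23, 19^8 ≡ 23² = 529 ≡ 37. Since 9 = 8 + 1, 19^9 ≡ 37·19: 37·19 = 703 ≡ 6. So 19^9 ≡ 6 (mod 41).
Hence σ⁻¹(19) = 6.

6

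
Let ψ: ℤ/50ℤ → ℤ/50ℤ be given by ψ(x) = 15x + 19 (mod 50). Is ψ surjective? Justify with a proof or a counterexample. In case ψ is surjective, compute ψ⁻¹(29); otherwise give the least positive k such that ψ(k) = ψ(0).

Since gcd(15, 50) = 5, we have 15x ≡ 0 (mod 5) for all x, so ψ(x) ≡ 4 (mod 5).
But 0 ≢ 4 (mod 5), so 0 ∈ ℤ/50ℤ has no preimage. So ψ is not surjective.
Since ψ is not surjective, we find the least positive k with ψ(k) = ψ(0): this means 15k ≡ 0 (mod 50), i.e. 50 ∣ 15k. Since gcd(15, 50) = 5, dividing through by 5 this holds exactly when 10 ∣ 3k, and as gcd(3, 10) = 1, exactly when 10 ∣ k.
The smallest positive such k is 10.

10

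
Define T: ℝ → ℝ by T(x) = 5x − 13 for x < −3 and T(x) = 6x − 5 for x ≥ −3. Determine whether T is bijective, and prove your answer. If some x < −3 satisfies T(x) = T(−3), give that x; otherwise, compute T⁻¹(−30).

-17/5

Both pieces are strictly increasing (slopes 5 and 6), so each is injective on its own interval.
The left piece maps (−∞, −3) onto (−∞, −28); the right piece maps [−3, ∞) onto [−23, ∞).
The images leave a gap (−28 has no preimage), so T is not surjective, hence not bijective.
Because the two images are disjoint, no x < −3 has T(x) = T(−3), so we compute T⁻¹(−30): −30 lies in (−∞, −28), so solve 5x − 13 = −30: x = (−30 + 13)/5 = −17/5.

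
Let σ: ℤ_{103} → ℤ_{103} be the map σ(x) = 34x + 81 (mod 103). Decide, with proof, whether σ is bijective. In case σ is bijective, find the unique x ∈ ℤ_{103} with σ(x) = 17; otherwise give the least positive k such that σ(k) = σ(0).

If σ(u) = σ(v), then 34u ≡ 34v (mod 103). Because gcd(34, 103) = 1, we may cancel 34 to get u ≡ v (mod 103).
We now compute 34⁻¹ mod 103 explicitly. Euclid's algorithm: 103 = 3·34 + 1; back-substituting gives 1 = 100·34 − 33·103, so 34⁻¹ ≡ 100 (mod 103).
Then y ↦ 100(y − 81) is a two-sided inverse to σ, so every y ∈ ℤ_{103} has a preimage.
So σ is bijective.
Since σ is bijective, we compute σ⁻¹(17): solve 34x + 81 ≡ 17 (mod 103), i.e. 34x ≡ 39 (mod 103).
Multiplying by 34⁻¹ = 100 gives x ≡ 100·39 = 3900 = 37·103 + 89 ≡ 89 (mod 103).
Check: σ(89) = 34·89 + 81 = 3107 = 30·103 + 17 ≡ 17 (mod 103).

89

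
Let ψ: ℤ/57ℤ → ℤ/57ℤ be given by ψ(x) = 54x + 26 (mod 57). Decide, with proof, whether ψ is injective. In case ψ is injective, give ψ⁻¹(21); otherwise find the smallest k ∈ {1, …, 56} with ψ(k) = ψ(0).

We have gcd(54, 57) = 3 > 1. Taking x_1 = 0 and x_2 = 19: ψ(0) = 26 and ψ(19) = 54·19 + 26 = 1052 ≡ 26 (mod 57).
So ψ(0) = ψ(19) while 0 ≠ 19, so ψ is not injective.
Since ψ is not injective, we find the least positive k with ψ(k) = ψ(0): this means 54k ≡ 0 (mod 57), i.e. 57 ∣ 54k. Since gcd(54, 57) = 3, dividing through by 3 this holds exactly when 19 ∣ 18k, and as gcd(18, 19) = 1, exactly when 19 ∣ k.
The smallest positive such k is 19.

19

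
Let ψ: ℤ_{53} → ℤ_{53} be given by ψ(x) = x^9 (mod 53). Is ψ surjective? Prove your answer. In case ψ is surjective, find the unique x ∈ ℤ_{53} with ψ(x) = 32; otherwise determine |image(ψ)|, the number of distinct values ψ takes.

39

Since 53 is prime, the nonzero elements of ℤ_{53} form a cyclic group of order 52.
As gcd(9, 52) = 1, raising to the 9th power is a bijection on this group: if x_1^9 ≡ x_2^9 then (x_1x_2^{−1})^9 = 1, and the only element of order dividing gcd(9, 52) = 1 is 1, so x_1 = x_2.
With ψ(0) = 0 this makes ψ injective on all of ℤ_{53}, hence bijective (finite equal-size domain and codomain). In particular ψ is surjective.
Since ψ is surjective, we find the preimage of 32. The inverse of x ↦ x^9 on (ℤ_{53})^× is x ↦ x^29, because 9·29 = 261 = 5·52 + 1 ≡ 1 (mod 52) and x^{52} = 1 for x ≠ 0 (Fermat). So ψ⁻¹(32) = 32^29 mod 53.
Repeated squaring mod 53: 32^1 ≡ 32, 32^2 ≡ 32² = 1024 ≡ 17, 32^4 ≡ 17² = 289 ≡ 24, 32^8 ≡ 24² = 576 ≡ 46, 32^16 ≡ 46² = 2116 ≡ 49. Since 29 = 16 + 8 + 4 + 1, 32^29 ≡ 49·46·24·32: 49·46 = 2254 ≡ 28, then 28·24 = 672 ≡ 36, then 36·32 = 1152 ≡ 39. So 32^29 ≡ 39 (mod 53).
Hence ψ⁻¹(32) = 39.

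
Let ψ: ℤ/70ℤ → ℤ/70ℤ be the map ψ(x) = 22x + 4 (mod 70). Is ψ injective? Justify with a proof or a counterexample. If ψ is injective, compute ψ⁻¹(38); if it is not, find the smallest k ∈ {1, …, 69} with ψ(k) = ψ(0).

35

We have gcd(22, 70) = 2 > 1. Taking x_1 = 0 and x_2 = 35: ψ(0) = 4 and ψ(35) = 22·35 + 4 = 774 ≡ 4 (mod 70).
So ψ(0) = ψ(35) while 0 ≠ 35, hence ψ is not injective.
Since ψ is not injective, we find the least positive k with ψ(k) = ψ(0): this means 22k ≡ 0 (mod 70), i.e. 70 ∣ 22k. Since gcd(22, 70) = 2, dividing through by 2 this holds exactly when 35 ∣ 11k, and as gcd(11, 35) = 1, exactly when 35 ∣ k.
The smallest positive such k is 35.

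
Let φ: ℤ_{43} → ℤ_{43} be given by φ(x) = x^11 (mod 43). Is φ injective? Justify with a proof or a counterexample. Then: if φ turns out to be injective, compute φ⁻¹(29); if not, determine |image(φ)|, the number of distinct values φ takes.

Since 43 is prime, the nonzero elements of ℤ_{43} form a cyclic group of order 42.
As gcd(11, 42) = 1, raising to the 11th power is a bijection on this group: if u^11 ≡ v^11 then (uv^{−1})^11 = 1, and the only element of order dividing gcd(11, 42) = 1 is 1, so u = v.
With φ(0) = 0 this makes φ injective on all of ℤ_{43}, hence bijective (finite equal-size domain and codomain). In particular φ is injective.
Since φ is injective, we find the preimage of 29. The inverse of x ↦ x^11 on (ℤ_{43})^× is x ↦ x^23, because 11·23 = 253 = 6·42 + 1 ≡ 1 (mod 42) and x^{42} = 1 for x ≠ 0 (Fermat). So φ⁻¹(29) = 29^23 mod 43.
Repeated squaring mod 43: 29^1 ≡ 29, 29^2 ≡ 29² = 841 ≡ 24, 29^4 ≡ 24² = 576 ≡ 17, 29^8 ≡ 17² = 289 ≡ 31, 29^16 ≡ 31² = 961 ≡ 15. Since 23 = 16 + 4 + 2 + 1, 29^23 ≡ 15·17·24·29: 15·17 = 255 ≡ 40, then 40·24 = 960 ≡ 14, then 14·29 = 406 ≡ 19. So 29^23 ≡ 19 (mod 43).
Hence φ⁻¹(29) = 19.

19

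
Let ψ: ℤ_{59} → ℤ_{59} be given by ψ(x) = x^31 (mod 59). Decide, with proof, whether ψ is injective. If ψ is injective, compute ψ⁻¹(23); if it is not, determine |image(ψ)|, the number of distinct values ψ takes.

Since 59 is prime, the nonzero elements of ℤ_{59} form a cyclic group of order 58.
As gcd(31, 58) = 1, raising to the 31st power is a bijection on this group: if x_1^31 ≡ x_2^31 then (x_1x_2^{−1})^31 = 1, and the only element of order dividing gcd(31, 58) = 1 is 1, so x_1 = x_2.
With ψ(0) = 0 this makes ψ injective on all of ℤ_{59}, hence bijective (finite equal-size domain and codomain). In particular ψ is injective.
Since ψ is injective, we find the preimage of 23. The inverse of x ↦ x^31 on (ℤ_{59})^× is x ↦ x^15, because 31·15 = 465 = 8·58 + 1 ≡ 1 (mod 58) and x^{58} = 1 for x ≠ 0 (Fermat). So ψ⁻¹(23) = 23^15 mod 59.
Repeated squaring mod 59: 23^1 ≡ 23, 23^2 ≡ 23² = 529 ≡ 57, 23^4 ≡ 57² = 3249 ≡ 4, 23^8 ≡ 4² = 16. Since 15 = 8 + 4 + 2 + 1, 23^15 ≡ 16·4·57·23: 16·4 = 64 ≡ 5, then 5·57 = 285 ≡ 49, then 49·23 = 1127 ≡ 6. So 23^15 ≡ 6 (mod 59).
Hence ψ⁻¹(23) = 6.

6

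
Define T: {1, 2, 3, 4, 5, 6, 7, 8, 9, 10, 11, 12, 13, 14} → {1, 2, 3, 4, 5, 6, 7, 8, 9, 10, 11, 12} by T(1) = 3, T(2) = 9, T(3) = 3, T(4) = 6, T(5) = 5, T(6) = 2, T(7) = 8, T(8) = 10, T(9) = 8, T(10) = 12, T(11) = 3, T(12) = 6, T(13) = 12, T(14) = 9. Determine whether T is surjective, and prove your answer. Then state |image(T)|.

8

No element maps to 1, so T is not surjective.
The image of T is {2, 3, 5, 6, 8, 9, 10, 12}, which has 8 elements.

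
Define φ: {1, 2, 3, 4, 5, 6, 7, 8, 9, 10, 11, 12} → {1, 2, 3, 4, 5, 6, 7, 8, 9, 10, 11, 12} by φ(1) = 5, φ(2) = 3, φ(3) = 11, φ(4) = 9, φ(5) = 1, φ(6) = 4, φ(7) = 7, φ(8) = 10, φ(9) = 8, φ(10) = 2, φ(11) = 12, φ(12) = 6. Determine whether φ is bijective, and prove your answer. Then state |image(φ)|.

The values 5, 3, 11, 9, 1, 4, 7, 10, 8, 2, 12, 6 are a permutation of {1, 2, 3, 4, 5, 6, 7, 8, 9, 10, 11, 12}: each element appears exactly once.
So φ is injective and surjective, hence bijective.
The image of φ is {1, 2, 3, 4, 5, 6, 7, 8, 9, 10, 11, 12}, which has 12 elements.

12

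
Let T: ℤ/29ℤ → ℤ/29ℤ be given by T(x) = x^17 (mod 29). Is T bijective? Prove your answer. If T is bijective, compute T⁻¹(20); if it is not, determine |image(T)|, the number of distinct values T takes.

24

Since 29 is prime, the nonzero elements of ℤ/29ℤ form a cyclic group of order 28.
As gcd(17, 28) = 1, raising to the 17th power is a bijection on this group: if a^17 ≡ b^17 then (ab^{−1})^17 = 1, and the only element of order dividing gcd(17, 28) = 1 is 1, so a = b.
With T(0) = 0 this makes T injective on all of ℤ/29ℤ, hence bijective (finite equal-size domain and codomain). In particular T is bijective.
Since T is bijective, we find the preimage of 20. The inverse of x ↦ x^17 on (ℤ/29ℤ)^× is x ↦ x^5, because 17·5 = 85 = 3·28 + 1 ≡ 1 (mod 28) and x^{28} = 1 for x ≠ 0 (Fermat). So T⁻¹(20) = 20^5 mod 29.
Repeated squaring mod 29: 20^1 ≡ 20, 20^2 ≡ 20² = 400 ≡ 23, 20^4 ≡ 23² = 529 ≡ 7. Since 5 = 4 + 1, 20^5 ≡ 7·20: 7·20 = 140 ≡ 24. So 20^5 ≡ 24 (mod 29).
Hence T⁻¹(20) = 24.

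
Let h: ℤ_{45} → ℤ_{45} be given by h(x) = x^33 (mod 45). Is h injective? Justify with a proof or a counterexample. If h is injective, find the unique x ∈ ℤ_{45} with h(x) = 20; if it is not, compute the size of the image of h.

15

h(0) = 0^33 = 0.
h(15): Repeated squaring mod 45: 15^1 ≡ 15, 15^2 ≡ 15² = 225 ≡ 0, 15^4 ≡ 0² = 0, 15^8 ≡ 0² = 0, 15^16 ≡ 0² = 0, 15^32 ≡ 0² = 0. Since 33 = 32 + 1, 15^33 ≡ 0·15: 0·15 = 0. So 15^33 ≡ 0 (mod 45).
So h(0) = h(15) = 0 while 0 ≠ 15, therefore h is not injective.
Since h is not injective, we determine |image(h)|. Computing x^33 mod 45 for each x (by repeated squaring, reducing mod 45 at every step), the values h(0), h(1), …, h(44) are: 0, 1, 17, 18, 19, 35, 36, 37, 8, 9, 10, 26, 27, 28, 44, 0, 1, 17, 18, 19, 35, 36, 37, 8, 9, 10, 26, 27, 28, 44, 0, 1, 17, 18, 19, 35, 36, 37, 8, 9, 10, 26, 27, 28, 44.
The distinct values are {0, 1, 8, 9, 10, 17, 18, 19, 26, 27, 28, 35, 36, 37, 44}; there are 15 of them.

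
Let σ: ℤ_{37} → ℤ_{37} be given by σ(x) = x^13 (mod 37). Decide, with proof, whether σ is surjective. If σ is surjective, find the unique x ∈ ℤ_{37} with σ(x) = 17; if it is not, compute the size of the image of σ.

22

Since 37 is prime, the nonzero elements of ℤ_{37} form a cyclic group of order 36.
As gcd(13, 36) = 1, raising to the 13th power is a bijection on this group: if s^13 ≡ t^13 then (st^{−1})^13 = 1, and the only element of order dividing gcd(13, 36) = 1 is 1, so s = t.
With σ(0) = 0 this makes σ injective on all of ℤ_{37}, hence bijective (finite equal-size domain and codomain). In particular σ is surjective.
Since σ is surjective, we find the preimage of 17. The inverse of x ↦ x^13 on (ℤ_{37})^× is x ↦ x^25, because 13·25 = 325 = 9·36 + 1 ≡ 1 (mod 36) and x^{36} = 1 for x ≠ 0 (Fermat). So σ⁻¹(17) = 17^25 mod 37.
Repeated squaring mod 37: 17^1 ≡ 17, 17^2 ≡ 17² = 289 ≡ 30, 17^4 ≡ 30² = 900 ≡ 12, 17^8 ≡ 12² = 144 ≡ 33, 17^16 ≡ 33² = 1089 ≡ 16. Since 25 = 16 + 8 + 1, 17^25 ≡ 16·33·17: 16·33 = 528 ≡ 10, then 10·17 = 170 ≡ 22. So 17^25 ≡ 22 (mod 37).
Hence σ⁻¹(17) = 22.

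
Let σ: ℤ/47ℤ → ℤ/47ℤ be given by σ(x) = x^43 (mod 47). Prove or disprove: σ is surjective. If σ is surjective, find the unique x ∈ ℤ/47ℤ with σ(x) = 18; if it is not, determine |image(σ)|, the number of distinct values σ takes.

Since 47 is prime, the nonzero elements of ℤ/47ℤ form a cyclic group of order 46.
As gcd(43, 46) = 1, raising to the 43rd power is a bijection on this group: if s^43 ≡ t^43 then (st^{−1})^43 = 1, and the only element of order dividing gcd(43, 46) = 1 is 1, so s = t.
With σ(0) = 0 this makes σ injective on all of ℤ/47ℤ, hence bijective (finite equal-size domain and codomain). In particular σ is surjective.
Since σ is surjective, we find the preimage of 18. The inverse of x ↦ x^43 on (ℤ/47ℤ)^× is x ↦ x^15, because 43·15 = 645 = 14·46 + 1 ≡ 1 (mod 46) and x^{46} = 1 for x ≠ 0 (Fermat). So σ⁻¹(18) = 18^15 mod 47.
Repeated squaring mod 47: 18^1 ≡ 18, 18^2 ≡ 18² = 324 ≡ 42, 18^4 ≡ 42² = 1764 ≡ 25, 18^8 ≡ 25² = 625 ≡ 14. Since 15 = 8 + 4 + 2 + 1, 18^15 ≡ 14·25·42·18: 14·25 = 350 ≡ 21, then 21·42 = 882 ≡ 36, then 36·18 = 648 ≡ 37. So 18^15 ≡ 37 (mod 47).
Hence σ⁻¹(18) = 37.

37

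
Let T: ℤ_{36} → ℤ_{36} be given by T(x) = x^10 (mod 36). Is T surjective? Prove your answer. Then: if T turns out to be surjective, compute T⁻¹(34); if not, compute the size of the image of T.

8

T(0) = 0^10 = 0.
T(6): Repeated squaring mod 36: 6^1 ≡ 6, 6^2 ≡ 6² = 36 ≡ 0, 6^4 ≡ 0² = 0, 6^8 ≡ 0² = 0. Since 10 = 8 + 2, 6^10 ≡ 0·0: 0·0 = 0. So 6^10 ≡ 0 (mod 36).
So T(0) = T(6) = 0 while 0 ≠ 6, thus T is not injective.
A non-injective map from the 36-element set ℤ_{36} to itself takes at most 35 distinct values, so it cannot be surjective. Hence T is not surjective.
Since T is not surjective, we determine |image(T)|. Computing x^10 mod 36 for each x (by repeated squaring, reducing mod 36 at every step), the values T(0), T(1), …, T(35) are: 0, 1, 16, 9, 4, 13, 0, 25, 28, 9, 28, 25, 0, 13, 4, 9, 16, 1, 0, 1, 16, 9, 4, 13, 0, 25, 28, 9, 28, 25, 0, 13, 4, 9, 16, 1.
The distinct values are {0, 1, 4, 9, 13, 16, 25, 28}; there are 8 of them.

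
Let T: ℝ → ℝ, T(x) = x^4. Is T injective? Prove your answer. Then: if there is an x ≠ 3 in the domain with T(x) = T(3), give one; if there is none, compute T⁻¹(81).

-3

T(3) = 81 = (−3)^4 = T(−3) (since 4 is even), with 3 ≠ −3. So T is not injective.
For the follow-up, such an x exists: taking x = −3 ∈ ℝ gives T(−3) = 81 = T(3) with −3 ≠ 3.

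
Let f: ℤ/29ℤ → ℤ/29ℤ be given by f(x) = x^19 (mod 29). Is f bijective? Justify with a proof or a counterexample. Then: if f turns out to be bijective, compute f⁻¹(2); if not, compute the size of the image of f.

Since 29 is prime, the nonzero elements of ℤ/29ℤ form a cyclic group of order 28.
As gcd(19, 28) = 1, raising to the 19th power is a bijection on this group: if x_1^19 ≡ x_2^19 then (x_1x_2^{−1})^19 = 1, and the only element of order dividing gcd(19, 28) = 1 is 1, so x_1 = x_2.
With f(0) = 0 this makes f injective on all of ℤ/29ℤ, hence bijective (finite equal-size domain and codomain). In particular f is bijective.
Since f is bijective, we find the preimage of 2. The inverse of x ↦ x^19 on (ℤ/29ℤ)^× is x ↦ x^3, because 19·3 = 57 = 2·28 + 1 ≡ 1 (mod 28) and x^{28} = 1 for x ≠ 0 (Fermat). So f⁻¹(2) = 2^3 mod 29.
Repeated squaring mod 29: 2^1 ≡ 2, 2^2 ≡ 2² = 4. Since 3 = 2 + 1, 2^3 ≡ 4·2: 4·2 = 8. So 2^3 ≡ 8 (mod 29).
Hence f⁻¹(2) = 8.

8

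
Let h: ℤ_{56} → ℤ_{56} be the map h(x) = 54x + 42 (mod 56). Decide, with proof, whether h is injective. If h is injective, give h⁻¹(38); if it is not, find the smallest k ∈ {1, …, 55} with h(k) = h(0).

We have gcd(54, 56) = 2 > 1. Taking a = 0 and b = 28: h(0) = 42 and h(28) = 54·28 + 42 = 1554 ≡ 42 (mod 56).
So h(0) = h(28) while 0 ≠ 28, therefore h is not injective.
Since h is not injective, we find the least positive k with h(k) = h(0): this means 54k ≡ 0 (mod 56), i.e. 56 ∣ 54k. Since gcd(54, 56) = 2, dividing through by 2 this holds exactly when 28 ∣ 27k, and as gcd(27, 28) = 1, exactly when 28 ∣ k.
The smallest positive such k is 28.

28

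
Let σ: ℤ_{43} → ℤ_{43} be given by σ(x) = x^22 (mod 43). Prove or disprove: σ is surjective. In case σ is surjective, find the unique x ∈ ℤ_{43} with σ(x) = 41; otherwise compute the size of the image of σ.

22

σ(21): Repeated squaring mod 43: 21^1 ≡ 21, 21^2 ≡ 21² = 441 ≡ 11, 21^4 ≡ 11² = 121 ≡ 35, 21^8 ≡ 35² = 1225 ≡ 21, 21^16 ≡ 21² = 441 ≡ 11. Since 22 = 16 + 4 + 2, 21^22 ≡ 11·35·11: 11·35 = 385 ≡ 41, then 41·11 = 451 ≡ 21. So 21^22 ≡ 21 (mod 43).
σ(22): Repeated squaring mod 43: 22^1 ≡ 22, 22^2 ≡ 22² = 484 ≡ 11, 22^4 ≡ 11² = 121 ≡ 35, 22^8 ≡ 35² = 1225 ≡ 21, 22^16 ≡ 21² = 441 ≡ 11. Since 22 = 16 + 4 + 2, 22^22 ≡ 11·35·11: 11·35 = 385 ≡ 41, then 41·11 = 451 ≡ 21. So 22^22 ≡ 21 (mod 43).
So σ(21) = σ(22) = 21 while 21 ≠ 22, thus σ is not injective.
A non-injective map from the 43-element set ℤ_{43} to itself takes at most 42 distinct values, so it cannot be surjective. So σ is not surjective.
Since σ is not surjective, we determine |image(σ)|. Computing x^22 mod 43 for each x (by repeated squaring, reducing mod 43 at every step), the values σ(0), σ(1), …, σ(42) are: 0, 1, 41, 40, 4, 38, 6, 36, 35, 9, 10, 11, 31, 13, 14, 15, 16, 17, 25, 24, 23, 21, 21, 23, 24, 25, 17, 16, 15, 14, 13, 31, 11, 10, 9, 35, 36, 6, 38, 4, 40, 41, 1.
The distinct values are {0, 1, 4, 6, 9, 10, 11, 13, 14, 15, 16, 17, 21, 23, 24, 25, 31, 35, 36, 38, 40, 41}; there are 22 of them.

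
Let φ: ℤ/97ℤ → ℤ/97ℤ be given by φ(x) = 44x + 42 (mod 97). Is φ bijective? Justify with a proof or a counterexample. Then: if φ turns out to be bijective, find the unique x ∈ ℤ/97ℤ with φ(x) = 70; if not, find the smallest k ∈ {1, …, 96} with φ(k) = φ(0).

80

Suppose φ(a) = φ(b) in ℤ/97ℤ. Then 44a + 42 ≡ 44b + 42 (mod 97), hence 44(a − b) ≡ 0 (mod 97).
Since gcd(44, 97) = 1, 44 is invertible modulo 97, hence a − b ≡ 0 (mod 97), i.e. a = b.
We now compute 44⁻¹ mod 97 explicitly. Euclid's algorithm: 97 = 2·44 + 9, 44 = 4·9 + 8, 9 = 1·8 + 1; back-substituting gives 1 = 86·44 − 39·97, so 44⁻¹ ≡ 86 (mod 97).
Then y ↦ 86(y − 42) is a two-sided inverse to φ, so every y ∈ ℤ/97ℤ has a preimage.
Hence φ is bijective.
Since φ is bijective, we compute φ⁻¹(70): solve 44x + 42 ≡ 70 (mod 97), i.e. 44x ≡ 28 (mod 97).
Multiplying by 44⁻¹ = 86 gives x ≡ 86·28 = 2408 = 24·97 + 80 ≡ 80 (mod 97).
Check: φ(80) = 44·80 + 42 = 3562 = 36·97 + 70 ≡ 70 (mod 97).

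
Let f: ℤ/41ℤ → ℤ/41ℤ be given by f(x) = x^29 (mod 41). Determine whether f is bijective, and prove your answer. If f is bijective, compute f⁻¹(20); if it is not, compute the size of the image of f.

Since 41 is prime, the nonzero elements of ℤ/41ℤ form a cyclic group of order 40.
As gcd(29, 40) = 1, raising to the 29th power is a bijection on this group: if x_1^29 ≡ x_2^29 then (x_1x_2^{−1})^29 = 1, and the only element of order dividing gcd(29, 40) = 1 is 1, so x_1 = x_2.
With f(0) = 0 this makes f injective on all of ℤ/41ℤ, hence bijective (finite equal-size domain and codomain). In particular f is bijective.
Since f is bijective, we find the preimage of 20. The inverse of x ↦ x^29 on (ℤ/41ℤ)^× is x ↦ x^29, because 29·29 = 841 = 21·40 + 1 ≡ 1 (mod 40) and x^{40} = 1 for x ≠ 0 (Fermat). So f⁻¹(20) = 20^29 mod 41.
Repeated squaring mod 41: 20^1 ≡ 20, 20^2 ≡ 20² = 400 ≡ 31, 20^4 ≡ 31² = 961 ≡ 18, 20^8 ≡ 18² = 324 ≡ 37, 20^16 ≡ 37² = 1369 ≡ 16. Since 29 = 16 + 8 + 4 + 1, 20^29 ≡ 16·37·18·20: 16·37 = 592 ≡ 18, then 18·18 = 324 ≡ 37, then 37·20 = 740 ≡ 2. So 20^29 ≡ 2 (mod 41).
Hence f⁻¹(20) = 2.

2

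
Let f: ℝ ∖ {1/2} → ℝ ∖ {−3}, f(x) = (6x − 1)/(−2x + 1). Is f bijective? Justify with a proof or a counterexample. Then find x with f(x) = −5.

1

Suppose f(x_1) = f(x_2). Cross-multiplying: (6x_1 − 1)(−2x_2 + 1) = (6x_2 − 1)(−2x_1 + 1).
Expanding both sides and cancelling the symmetric terms leaves 4·(x_1 − x_2) = 0. Since 4 ≠ 0, x_1 = x_2. Therefore f is injective.
For any y ≠ −3, solving y(−2x + 1) = 6x − 1 for x gives a well-defined x ≠ 1/2. So f is surjective.
Hence f is bijective.
Solving f(x) = −5: cross-multiplying gives 6x − 1 = −5(−2x + 1), which rearranges to −4x = −4, so x = 1.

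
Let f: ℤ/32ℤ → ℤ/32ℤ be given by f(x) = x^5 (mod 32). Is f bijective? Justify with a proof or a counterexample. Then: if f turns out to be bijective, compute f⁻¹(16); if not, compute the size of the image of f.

f(0) = 0^5 = 0.
f(2): Repeated squaring mod 32: 2^1 ≡ 2, 2^2 ≡ 2² = 4, 2^4 ≡ 4² = 16. Since 5 = 4 + 1, 2^5 ≡ 16·2: 16·2 = 32 ≡ 0. So 2^5 ≡ 0 (mod 32).
So f(0) = f(2) = 0 while 0 ≠ 2, so f is not injective, hence not bijective.
Since f is not bijective, we determine |image(f)|. Computing x^5 mod 32 for each x (by repeated squaring, reducing mod 32 at every step), the values f(0), f(1), …, f(31) are: 0, 1, 0, 19, 0, 21, 0, 7, 0, 9, 0, 27, 0, 29, 0, 15, 0, 17, 0, 3, 0, 5, 0, 23, 0, 25, 0, 11, 0, 13, 0, 31.
The distinct values are {0, 1, 3, 5, 7, 9, 11, 13, 15, 17, 19, 21, 23, 25, 27, 29, 31}; there are 17 of them.

17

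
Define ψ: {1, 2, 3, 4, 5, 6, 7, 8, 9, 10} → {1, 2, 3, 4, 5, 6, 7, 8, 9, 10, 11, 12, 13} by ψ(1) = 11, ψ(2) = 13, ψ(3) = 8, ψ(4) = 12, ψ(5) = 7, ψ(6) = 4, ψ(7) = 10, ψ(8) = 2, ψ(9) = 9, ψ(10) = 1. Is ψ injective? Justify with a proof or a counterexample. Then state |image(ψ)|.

10

The values ψ(1), …, ψ(10) are 11, 13, 8, 12, 7, 4, 10, 2, 9, 1 — all distinct.
So ψ(s) = ψ(t) only when s = t, and ψ is injective.
The image of ψ is {1, 2, 4, 7, 8, 9, 10, 11, 12, 13}, which has 10 elements.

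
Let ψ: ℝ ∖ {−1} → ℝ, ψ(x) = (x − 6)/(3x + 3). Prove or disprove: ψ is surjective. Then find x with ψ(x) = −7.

-15/22

If ψ(x) = 1/3, cross-multiplying gives 3(x − 6) = 1(3x + 3), which simplifies to −18 = 3 — false.  So 1/3 has no preimage and ψ is not surjective.
Solving ψ(x) = −7: cross-multiplying gives x − 6 = −7(3x + 3), which rearranges to 22x = −15, so x = −15/22.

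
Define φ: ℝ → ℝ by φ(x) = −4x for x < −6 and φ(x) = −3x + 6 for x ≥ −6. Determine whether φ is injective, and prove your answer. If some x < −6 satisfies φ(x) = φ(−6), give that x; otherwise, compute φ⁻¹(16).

-10/3

Both pieces are strictly decreasing (slopes −4 and −3), so each is injective on its own interval.
The left piece maps (−∞, −6) onto (24, ∞); the right piece maps [−6, ∞) onto (−∞, 24].
These images are disjoint, so no value is attained by both pieces. So φ is injective.
Because the two images are disjoint, no x < −6 has φ(x) = φ(−6), so we compute φ⁻¹(16): 16 lies in (−∞, 24], so solve −3x + 6 = 16: x = (16 − 6)/(−3) = −10/3.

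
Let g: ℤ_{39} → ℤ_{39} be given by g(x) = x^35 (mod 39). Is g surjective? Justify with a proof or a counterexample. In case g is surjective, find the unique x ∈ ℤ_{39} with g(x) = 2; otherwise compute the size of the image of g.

20

Computing x^35 mod 39 for each x (by repeated squaring, reducing mod 39 at every step), the values g(0), g(1), …, g(38) are: 0, 1, 20, 9, 10, 8, 24, 28, 5, 3, 4, 32, 12, 13, 14, 33, 22, 23, 21, 37, 2, 18, 16, 17, 6, 25, 26, 27, 7, 35, 36, 34, 11, 15, 31, 29, 30, 19, 38.
Every element of ℤ_{39} appears exactly once in this list, so g is a bijection, and in particular surjective.
Since g is surjective, we read off the preimage of 2 from the same table: g(20) = 2, so g⁻¹(2) = 20.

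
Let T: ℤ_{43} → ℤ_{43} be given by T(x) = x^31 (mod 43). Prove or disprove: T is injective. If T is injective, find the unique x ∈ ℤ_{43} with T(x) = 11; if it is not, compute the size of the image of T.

Since 43 is prime, the nonzero elements of ℤ_{43} form a cyclic group of order 42.
As gcd(31, 42) = 1, raising to the 31st power is a bijection on this group: if u^31 ≡ v^31 then (uv^{−1})^31 = 1, and the only element of order dividing gcd(31, 42) = 1 is 1, so u = v.
With T(0) = 0 this makes T injective on all of ℤ_{43}, hence bijective (finite equal-size domain and codomain). In particular T is injective.
Since T is injective, we find the preimage of 11. The inverse of x ↦ x^31 on (ℤ_{43})^× is x ↦ x^19, because 31·19 = 589 = 14·42 + 1 ≡ 1 (mod 42) and x^{42} = 1 for x ≠ 0 (Fermat). So T⁻¹(11) = 11^19 mod 43.
Repeated squaring mod 43: 11^1 ≡ 11, 11^2 ≡ 11² = 121 ≡ 35, 11^4 ≡ 35² = 1225 ≡ 21, 11^8 ≡ 21² = 441 ≡ 11, 11^16 ≡ 11² = 121 ≡ 35. Since 19 = 16 + 2 + 1, 11^19 ≡ 35·35·11: 35·35 = 1225 ≡ 21, then 21·11 = 231 ≡ 16. So 11^19 ≡ 16 (mod 43).
Hence T⁻¹(11) = 16.

16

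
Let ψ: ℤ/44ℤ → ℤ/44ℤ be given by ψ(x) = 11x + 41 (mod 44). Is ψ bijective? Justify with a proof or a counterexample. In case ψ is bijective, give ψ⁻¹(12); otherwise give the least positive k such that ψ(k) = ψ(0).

We have gcd(11, 44) = 11 > 1. Taking u = 0 and v = 4: ψ(0) = 41 and ψ(4) = 11·4 + 41 = 85 ≡ 41 (mod 44).
So ψ(0) = ψ(4) while 0 ≠ 4, thus ψ is not injective, hence not bijective.
Since ψ is not bijective, we find the least positive k with ψ(k) = ψ(0): this means 11k ≡ 0 (mod 44), i.e. 44 ∣ 11k. Since gcd(11, 44) = 11, dividing through by 11 this holds exactly when 4 ∣ k.
The smallest positive such k is 4.

4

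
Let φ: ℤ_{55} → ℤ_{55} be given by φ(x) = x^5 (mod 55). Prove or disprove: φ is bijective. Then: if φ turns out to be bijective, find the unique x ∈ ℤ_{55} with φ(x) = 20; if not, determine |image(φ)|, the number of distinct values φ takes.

15

φ(2): Repeated squaring mod 55: 2^1 ≡ 2, 2^2 ≡ 2² = 4, 2^4 ≡ 4² = 16. Since 5 = 4 + 1, 2^5 ≡ 16·2: 16·2 = 32. So 2^5 ≡ 32 (mod 55).
φ(7): Repeated squaring mod 55: 7^1 ≡ 7, 7^2 ≡ 7² = 49, 7^4 ≡ 49² = 2401 ≡ 36. Since 5 = 4 + 1, 7^5 ≡ 36·7: 36·7 = 252 ≡ 32. So 7^5 ≡ 32 (mod 55).
So φ(2) = φ(7) = 32 while 2 ≠ 7, hence φ is not injective, hence not bijective.
Since φ is not bijective, we determine |image(φ)|. Computing x^5 mod 55 for each x (by repeated squaring, reducing mod 55 at every step), the values φ(0), φ(1), …, φ(54) are: 0, 1, 32, 23, 34, 45, 21, 32, 43, 34, 10, 11, 12, 43, 34, 45, 1, 32, 43, 54, 45, 21, 22, 23, 54, 45, 1, 12, 43, 54, 10, 1, 32, 33, 34, 10, 1, 12, 23, 54, 10, 21, 12, 43, 44, 45, 21, 12, 23, 34, 10, 21, 32, 23, 54.
The distinct values are {0, 1, 10, 11, 12, 21, 22, 23, 32, 33, 34, 43, 44, 45, 54}; there are 15 of them.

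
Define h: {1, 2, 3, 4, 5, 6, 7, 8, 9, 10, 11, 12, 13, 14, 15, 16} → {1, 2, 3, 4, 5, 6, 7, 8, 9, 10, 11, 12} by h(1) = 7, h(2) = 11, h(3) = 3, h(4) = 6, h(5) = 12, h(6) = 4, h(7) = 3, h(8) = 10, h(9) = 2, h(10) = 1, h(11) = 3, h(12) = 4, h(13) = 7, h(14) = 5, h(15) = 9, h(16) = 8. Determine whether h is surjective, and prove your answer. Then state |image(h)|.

12

Every element of the codomain has a preimage: 1 = h(10), 2 = h(9), 3 = h(3), 4 = h(6), 5 = h(14), 6 = h(4), 7 = h(1), 8 = h(16), 9 = h(15), 10 = h(8), 11 = h(2), 12 = h(5).
So h is surjective.
The image of h is {1, 2, 3, 4, 5, 6, 7, 8, 9, 10, 11, 12}, which has 12 elements.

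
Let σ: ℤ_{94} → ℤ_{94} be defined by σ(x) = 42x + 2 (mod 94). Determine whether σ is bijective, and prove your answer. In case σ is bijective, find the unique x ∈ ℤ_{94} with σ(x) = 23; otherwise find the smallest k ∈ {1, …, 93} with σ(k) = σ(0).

We have gcd(42, 94) = 2 > 1. Taking a = 0 and b = 47: σ(0) = 2 and σ(47) = 42·47 + 2 = 1976 ≡ 2 (mod 94).
So σ(0) = σ(47) while 0 ≠ 47, hence σ is not injective, hence not bijective.
Since σ is not bijective, we find the least positive k with σ(k) = σ(0): this means 42k ≡ 0 (mod 94), i.e. 94 ∣ 42k. Since gcd(42, 94) = 2, dividing through by 2 this holds exactly when 47 ∣ 21k, and as gcd(21, 47) = 1, exactly when 47 ∣ k.
The smallest positive such k is 47.

47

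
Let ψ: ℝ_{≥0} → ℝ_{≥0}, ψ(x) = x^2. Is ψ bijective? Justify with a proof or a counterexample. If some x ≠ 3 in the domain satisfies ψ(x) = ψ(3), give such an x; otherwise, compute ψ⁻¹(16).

4

On ℝ_{≥0}, x ↦ x^2 is strictly increasing (injective) and for any y ∈ ℝ_{≥0} the 2nd root y^{1/2} lies in ℝ_{≥0} (surjective). So ψ is bijective.
Since x ↦ x^2 is strictly increasing on ℝ_{≥0}, it is injective there, so no x ≠ 3 in the domain has ψ(x) = ψ(3). We therefore compute ψ⁻¹(16) = 16^{1/2} = 4 (indeed 4^2 = 16).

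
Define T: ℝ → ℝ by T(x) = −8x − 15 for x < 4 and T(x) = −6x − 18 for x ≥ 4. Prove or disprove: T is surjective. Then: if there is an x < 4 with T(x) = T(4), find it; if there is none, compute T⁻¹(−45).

Both pieces are strictly decreasing (slopes −8 and −6), so each is injective on its own interval.
The left piece maps (−∞, 4) onto (−47, ∞); the right piece maps [4, ∞) onto (−∞, −42].
The union (−47, ∞) ∪ (−∞, −42] covers ℝ, so T is surjective.
For the follow-up: the images overlap, so an x < 4 with T(x) = T(4) exists. T(4) = −42; solving −8x − 15 = −42 for x < 4 gives x = (−42 + 15)/(−8) = 27/8.

27/8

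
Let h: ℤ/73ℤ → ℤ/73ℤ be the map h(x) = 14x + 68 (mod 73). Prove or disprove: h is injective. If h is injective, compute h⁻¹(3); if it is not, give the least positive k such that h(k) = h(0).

11

If h(s) = h(t), then 14s ≡ 14t (mod 73). Because gcd(14, 73) = 1, we may cancel 14 to get s ≡ t (mod 73).
Therefore h is injective.
We now compute 14⁻¹ mod 73 explicitly. Euclid's algorithm: 73 = 5·14 + 3, 14 = 4·3 + 2, 3 = 1·2 + 1; back-substituting gives 1 = 47·14 − 9·73, so 14⁻¹ ≡ 47 (mod 73).
Since h is injective, we compute h⁻¹(3): solve 14x + 68 ≡ 3 (mod 73), i.e. 14x ≡ 8 (mod 73).
Multiplying by 14⁻¹ = 47 gives x ≡ 47·8 = 376 = 5·73 + 11 ≡ 11 (mod 73).
Check: h(11) = 14·11 + 68 = 222 = 3·73 + 3 ≡ 3 (mod 73).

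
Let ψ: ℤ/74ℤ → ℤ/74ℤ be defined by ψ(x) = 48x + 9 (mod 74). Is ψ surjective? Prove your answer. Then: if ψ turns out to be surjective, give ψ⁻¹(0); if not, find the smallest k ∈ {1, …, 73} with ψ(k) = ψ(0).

Since gcd(48, 74) = 2, we have 48x ≡ 0 (mod 2) for all x, so ψ(x) ≡ 1 (mod 2).
But 0 ≢ 1 (mod 2), so 0 ∈ ℤ/74ℤ has no preimage. So ψ is not surjective.
Since ψ is not surjective, we find the least positive k with ψ(k) = ψ(0): this means 48k ≡ 0 (mod 74), i.e. 74 ∣ 48k. Since gcd(48, 74) = 2, dividing through by 2 this holds exactly when 37 ∣ 24k, and as gcd(24, 37) = 1, exactly when 37 ∣ k.
The smallest positive such k is 37.

37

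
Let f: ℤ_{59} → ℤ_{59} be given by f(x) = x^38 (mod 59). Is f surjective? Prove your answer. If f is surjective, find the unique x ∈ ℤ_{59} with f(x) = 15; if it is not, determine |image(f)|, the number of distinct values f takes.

f(29): Repeated squaring mod 59: 29^1 ≡ 29, 29^2 ≡ 29² = 841 ≡ 15, 29^4 ≡ 15² = 225 ≡ 48, 29^8 ≡ 48² = 2304 ≡ 3, 29^16 ≡ 3² = 9, 29^32 ≡ 9² = 81 ≡ 22. Since 38 = 32 + 4 + 2, 29^38 ≡ 22·48·15: 22·48 = 1056 ≡ 53, then 53·15 = 795 ≡ 28. So 29^38 ≡ 28 (mod 59).
f(30): Repeated squaring mod 59: 30^1 ≡ 30, 30^2 ≡ 30² = 900 ≡ 15, 30^4 ≡ 15² = 225 ≡ 48, 30^8 ≡ 48² = 2304 ≡ 3, 30^16 ≡ 3² = 9, 30^32 ≡ 9² = 81 ≡ 22. Since 38 = 32 + 4 + 2, 30^38 ≡ 22·48·15: 22·48 = 1056 ≡ 53, then 53·15 = 795 ≡ 28. So 30^38 ≡ 28 (mod 59).
So f(29) = f(30) = 28 while 29 ≠ 30, hence f is not injective.
A non-injective map from the 59-element set ℤ_{59} to itself takes at most 58 distinct values, so it cannot be surjective. So f is not surjective.
Since f is not surjective, we determine |image(f)|. Computing x^38 mod 59 for each x (by repeated squaring, reducing mod 59 at every step), the values f(0), f(1), …, f(58) are: 0, 1, 19, 36, 7, 48, 35, 26, 15, 57, 27, 53, 16, 29, 22, 17, 49, 25, 21, 12, 41, 51, 4, 45, 9, 3, 20, 46, 5, 28, 28, 5, 46, 20, 3, 9, 45, 4, 51, 41, 12, 21, 25, 49, 17, 22, 29, 16, 53, 27, 57, 15, 26, 35, 48, 7, 36, 19, 1.
The distinct values are {0, 1, 3, 4, 5, 7, 9, 12, 15, 16, 17, 19, 20, 21, 22, 25, 26, 27, 28, 29, 35, 36, 41, 45, 46, 48, 49, 51, 53, 57}; there are 30 of them.

30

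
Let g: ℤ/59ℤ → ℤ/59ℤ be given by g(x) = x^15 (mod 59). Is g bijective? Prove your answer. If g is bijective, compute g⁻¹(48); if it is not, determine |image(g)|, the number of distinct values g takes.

3

Since 59 is prime, the nonzero elements of ℤ/59ℤ form a cyclic group of order 58.
As gcd(15, 58) = 1, raising to the 15th power is a bijection on this group: if a^15 ≡ b^15 then (ab^{−1})^15 = 1, and the only element of order dividing gcd(15, 58) = 1 is 1, so a = b.
With g(0) = 0 this makes g injective on all of ℤ/59ℤ, hence bijective (finite equal-size domain and codomain). In particular g is bijective.
Since g is bijective, we find the preimage of 48. The inverse of x ↦ x^15 on (ℤ/59ℤ)^× is x ↦ x^31, because 15·31 = 465 = 8·58 + 1 ≡ 1 (mod 58) and x^{58} = 1 for x ≠ 0 (Fermat). So g⁻¹(48) = 48^31 mod 59.
Repeated squaring mod 59: 48^1 ≡ 48, 48^2 ≡ 48² = 2304 ≡ 3, 48^4 ≡ 3² = 9, 48^8 ≡ 9² = 81 ≡ 22, 48^16 ≡ 22² = 484 ≡ 12. Since 31 = 16 + 8 + 4 + 2 + 1, 48^31 ≡ 12·22·9·3·48: 12·22 = 264 ≡ 28, then 28·9 = 252 ≡ 16, then 16·3 = 48, then 48·48 = 2304 ≡ 3. So 48^31 ≡ 3 (mod 59).
Hence g⁻¹(48) = 3.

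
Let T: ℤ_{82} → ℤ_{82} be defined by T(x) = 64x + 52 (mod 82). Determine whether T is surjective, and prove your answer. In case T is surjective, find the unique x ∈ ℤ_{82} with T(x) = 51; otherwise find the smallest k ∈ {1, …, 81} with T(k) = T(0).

41

Recall that surjectivity means every element of the codomain has a preimage under T.
Since gcd(64, 82) = 2, we have 64x ≡ 0 (mod 2) for all x, so T(x) ≡ 0 (mod 2).
But 1 ≢ 0 (mod 2), so 1 ∈ ℤ_{82} has no preimage. So T is not surjective.
Since T is not surjective, we find the least positive k with T(k) = T(0): this means 64k ≡ 0 (mod 82), i.e. 82 ∣ 64k. Since gcd(64, 82) = 2, dividing through by 2 this holds exactly when 41 ∣ 32k, and as gcd(32, 41) = 1, exactly when 41 ∣ k.
The smallest positive such k is 41.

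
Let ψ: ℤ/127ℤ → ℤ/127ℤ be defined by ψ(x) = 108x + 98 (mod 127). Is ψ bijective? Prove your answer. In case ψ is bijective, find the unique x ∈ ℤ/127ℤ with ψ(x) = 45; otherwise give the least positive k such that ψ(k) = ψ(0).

83

Recall that injectivity means: for all x_1, x_2 in the domain, ψ(x_1) = ψ(x_2) implies x_1 = x_2.
If ψ(x_1) = ψ(x_2), then 108x_1 ≡ 108x_2 (mod 127). Because gcd(108, 127) = 1, we may cancel 108 to get x_1 ≡ x_2 (mod 127).
We now compute 108⁻¹ mod 127 explicitly. Euclid's algorithm: 127 = 1·108 + 19, 108 = 5·19 + 13, 19 = 1·13 + 6, 13 = 2·6 + 1; back-substituting gives 1 = 20·108 − 17·127, so 108⁻¹ ≡ 20 (mod 127).
Then y ↦ 20(y − 98) is a two-sided inverse to ψ, so every y ∈ ℤ/127ℤ has a preimage.
Therefore ψ is bijective.
Since ψ is bijective, we find ψ⁻¹(45): we need 108x ≡ 45 − 98 ≡ 74 (mod 127). Using 108⁻¹ = 20: x ≡ 20·74 = 1480 = 11·127 + 83, so x = 83.
Check: ψ(83) = 108·83 + 98 = 9062 = 71·127 + 45 ≡ 45 (mod 127).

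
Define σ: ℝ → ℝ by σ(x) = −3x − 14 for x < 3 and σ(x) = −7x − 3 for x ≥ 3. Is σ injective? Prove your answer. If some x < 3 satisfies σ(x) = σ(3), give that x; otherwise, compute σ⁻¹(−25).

22/7

Both pieces are strictly decreasing (slopes −3 and −7), so each is injective on its own interval.
The left piece maps (−∞, 3) onto (−23, ∞); the right piece maps [3, ∞) onto (−∞, −24].
These images are disjoint, so no value is attained by both pieces. Hence σ is injective.
Because the two images are disjoint, no x < 3 has σ(x) = σ(3), so we compute σ⁻¹(−25): −25 lies in (−∞, −24], so solve −7x − 3 = −25: x = (−25 + 3)/(−7) = 22/7.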